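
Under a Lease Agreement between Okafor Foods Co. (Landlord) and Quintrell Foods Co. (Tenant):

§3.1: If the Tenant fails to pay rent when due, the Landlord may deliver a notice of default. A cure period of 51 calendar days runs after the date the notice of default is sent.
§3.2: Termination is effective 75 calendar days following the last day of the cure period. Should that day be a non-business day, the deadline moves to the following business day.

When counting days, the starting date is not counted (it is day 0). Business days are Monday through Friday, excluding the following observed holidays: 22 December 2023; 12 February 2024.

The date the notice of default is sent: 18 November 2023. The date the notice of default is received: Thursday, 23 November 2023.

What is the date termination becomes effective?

The last day of the cure period: 18 November 2023 + 51 days = 8 January 2024.
The date termination becomes effective: 8 January 2024 + 75 days = 23 March 2024. That falls on a Saturday, so it rolls to the next business day, Monday, 25 March 2024.

25 March 2024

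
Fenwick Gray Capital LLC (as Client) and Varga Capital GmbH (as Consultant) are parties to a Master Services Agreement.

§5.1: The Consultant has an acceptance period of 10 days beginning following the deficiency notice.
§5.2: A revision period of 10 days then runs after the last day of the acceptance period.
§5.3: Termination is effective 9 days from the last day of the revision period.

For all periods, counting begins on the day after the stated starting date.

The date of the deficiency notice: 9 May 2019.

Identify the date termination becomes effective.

The last day of the acceptance period: 9 May 2019 + 10 days = 19 May 2019.
The last day of the revision period: 19 May 2019 + 10 days = 29 May 2019.
Adding 9 calendar days to 29 May 2019 gives 7 June 2019, which is the date termination becomes effective.

7 June 2019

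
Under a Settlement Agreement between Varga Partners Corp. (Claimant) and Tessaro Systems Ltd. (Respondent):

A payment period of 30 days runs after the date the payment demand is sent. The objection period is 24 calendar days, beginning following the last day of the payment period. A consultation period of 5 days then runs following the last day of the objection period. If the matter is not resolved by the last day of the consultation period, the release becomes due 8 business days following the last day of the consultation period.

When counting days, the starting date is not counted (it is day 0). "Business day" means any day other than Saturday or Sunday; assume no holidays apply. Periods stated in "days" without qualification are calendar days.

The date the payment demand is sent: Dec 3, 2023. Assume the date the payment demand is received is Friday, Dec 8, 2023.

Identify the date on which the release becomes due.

The last day of the payment period: Dec 3, 2023 + 30 days = Jan 2, 2024.
The last day of the objection period: 24 calendar days after Jan 2, 2024 is Jan 26, 2024.
The last day of the consultation period: 5 calendar days after Jan 26, 2024 is Jan 31, 2024.
The date on which the release becomes due: 8 business days after Wednesday, Jan 31, 2024, skipping weekends — Feb 1, Feb 2, Feb 5, Feb 6, Feb 7, Feb 8, Feb 9, Feb 12 — lands on Monday, Feb 12, 2024.

Feb 12, 2024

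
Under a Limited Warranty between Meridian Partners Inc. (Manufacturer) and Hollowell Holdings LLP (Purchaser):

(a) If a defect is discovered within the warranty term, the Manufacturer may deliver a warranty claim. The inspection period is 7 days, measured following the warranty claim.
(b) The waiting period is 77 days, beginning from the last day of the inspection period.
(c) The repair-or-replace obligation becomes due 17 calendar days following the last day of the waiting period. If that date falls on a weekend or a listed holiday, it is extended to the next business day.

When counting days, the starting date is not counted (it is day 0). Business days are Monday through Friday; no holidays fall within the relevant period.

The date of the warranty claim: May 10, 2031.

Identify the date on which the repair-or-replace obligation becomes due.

The last day of the inspection period: May 10, 2031 + 7 days = May 17, 2031.
Adding 77 calendar days to May 17, 2031 gives Aug 2, 2031, which is the last day of the waiting period.
The date on which the repair-or-replace obligation becomes due: 17 calendar days after Aug 2, 2031 is Aug 19, 2031. Aug 19, 2031 is a Tuesday, so no roll-forward applies.

Aug 19, 2031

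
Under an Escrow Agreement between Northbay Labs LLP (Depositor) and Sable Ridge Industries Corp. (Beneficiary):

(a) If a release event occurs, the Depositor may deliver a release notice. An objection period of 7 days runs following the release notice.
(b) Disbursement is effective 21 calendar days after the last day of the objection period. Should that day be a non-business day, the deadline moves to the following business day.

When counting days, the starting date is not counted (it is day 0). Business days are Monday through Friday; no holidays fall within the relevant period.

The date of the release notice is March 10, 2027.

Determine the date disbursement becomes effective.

Adding 7 calendar days to March 10, 2027 gives March 17, 2027, which is the last day of the objection period.
Adding 21 calendar days to March 17, 2027 gives April 7, 2027, which is the date disbursement becomes effective. April 7, 2027 is a Wednesday, so no roll-forward applies.

April 7, 2027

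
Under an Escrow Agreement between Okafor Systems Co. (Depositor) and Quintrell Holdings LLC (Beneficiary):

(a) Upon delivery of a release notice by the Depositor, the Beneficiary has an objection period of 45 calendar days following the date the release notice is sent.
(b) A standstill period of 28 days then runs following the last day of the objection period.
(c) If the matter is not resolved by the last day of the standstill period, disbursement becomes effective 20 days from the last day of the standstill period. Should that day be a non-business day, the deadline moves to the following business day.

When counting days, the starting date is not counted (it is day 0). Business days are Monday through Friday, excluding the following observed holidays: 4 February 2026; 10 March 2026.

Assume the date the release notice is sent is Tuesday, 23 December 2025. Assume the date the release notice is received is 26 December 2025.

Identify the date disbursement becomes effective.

26 March 2026

Adding 45 calendar days to 23 December 2025 gives 6 February 2026, which is the last day of the objection period.
The last day of the standstill period: 28 calendar days after 6 February 2026 is 6 March 2026.
Adding 20 calendar days to 6 March 2026 gives 26 March 2026, which is the date disbursement becomes effective. 26 March 2026 is a Thursday and is not a listed holiday, so no roll-forward applies.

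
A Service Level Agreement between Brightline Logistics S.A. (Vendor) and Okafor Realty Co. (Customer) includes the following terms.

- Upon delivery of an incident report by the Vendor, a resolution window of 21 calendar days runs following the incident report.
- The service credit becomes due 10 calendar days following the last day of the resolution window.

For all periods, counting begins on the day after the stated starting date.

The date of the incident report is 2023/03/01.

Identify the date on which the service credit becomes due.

Adding 21 calendar days to 2023/03/01 gives 2023/03/22, which is the last day of the resolution window.
The date on which the service credit becomes due: 2023/03/22 + 10 days = 2023/04/01.

2023/04/01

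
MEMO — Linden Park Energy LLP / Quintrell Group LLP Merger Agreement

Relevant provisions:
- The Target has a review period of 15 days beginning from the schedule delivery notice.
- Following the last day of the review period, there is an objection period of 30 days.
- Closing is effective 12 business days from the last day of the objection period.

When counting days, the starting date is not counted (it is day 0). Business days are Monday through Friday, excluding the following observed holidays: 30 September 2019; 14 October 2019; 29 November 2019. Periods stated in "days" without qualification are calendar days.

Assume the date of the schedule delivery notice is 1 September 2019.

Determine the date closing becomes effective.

The last day of the review period: 15 calendar days after 1 September 2019 is 16 September 2019.
The last day of the objection period: 16 September 2019 + 30 days = 16 October 2019.
The date closing becomes effective: counting 12 business days from Wednesday, 16 October 2019 (Oct 17, Oct 18, Oct 21, Oct 22, …, Oct 30, Oct 31, Nov 1, skipping weekends) reaches Friday, 1 November 2019.

1 November 2019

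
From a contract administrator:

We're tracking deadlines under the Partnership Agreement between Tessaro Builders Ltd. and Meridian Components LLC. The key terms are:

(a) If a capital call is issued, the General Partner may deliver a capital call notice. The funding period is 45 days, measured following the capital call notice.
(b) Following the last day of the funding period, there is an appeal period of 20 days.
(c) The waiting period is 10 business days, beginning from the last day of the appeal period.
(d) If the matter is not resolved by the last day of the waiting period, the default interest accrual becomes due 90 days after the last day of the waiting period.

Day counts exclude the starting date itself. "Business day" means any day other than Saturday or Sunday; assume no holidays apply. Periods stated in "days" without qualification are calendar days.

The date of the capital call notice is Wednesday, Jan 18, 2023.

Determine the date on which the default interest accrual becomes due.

The last day of the funding period: Jan 18, 2023 + 45 days = Mar 4, 2023.
The last day of the appeal period: 20 calendar days after Mar 4, 2023 is Mar 24, 2023.
The last day of the waiting period: counting 10 business days from Friday, Mar 24, 2023 (Mar 27, Mar 28, Mar 29, Mar 30, Mar 31, Apr 3, Apr 4, Apr 5, Apr 6, Apr 7, skipping weekends) reaches Friday, Apr 7, 2023.
Adding 90 calendar days to Apr 7, 2023 gives Jul 6, 2023, which is the date on which the default interest accrual becomes due.

Jul 6, 2023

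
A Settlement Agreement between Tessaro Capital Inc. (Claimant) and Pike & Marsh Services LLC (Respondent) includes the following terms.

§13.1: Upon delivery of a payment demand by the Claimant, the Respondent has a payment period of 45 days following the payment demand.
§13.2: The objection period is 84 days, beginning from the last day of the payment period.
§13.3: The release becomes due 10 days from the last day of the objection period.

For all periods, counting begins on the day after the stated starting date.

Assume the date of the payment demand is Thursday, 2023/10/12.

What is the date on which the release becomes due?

2024/02/28

Adding 45 calendar days to 2023/10/12 gives 2023/11/26, which is the last day of the payment period.
The last day of the objection period: 84 calendar days after 2023/11/26 is 2024/02/18.
Adding 10 calendar days to 2024/02/18 gives 2024/02/28, which is the date on which the release becomes due.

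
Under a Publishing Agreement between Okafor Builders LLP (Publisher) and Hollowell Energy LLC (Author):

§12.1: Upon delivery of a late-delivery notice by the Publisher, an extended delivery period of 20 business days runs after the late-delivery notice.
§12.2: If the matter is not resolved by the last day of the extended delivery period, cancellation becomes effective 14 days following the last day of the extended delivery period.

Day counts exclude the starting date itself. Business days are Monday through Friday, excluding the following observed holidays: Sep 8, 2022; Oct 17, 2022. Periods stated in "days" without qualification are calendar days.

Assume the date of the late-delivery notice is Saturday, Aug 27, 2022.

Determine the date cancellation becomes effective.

The last day of the extended delivery period: 20 business days after Saturday, Aug 27, 2022, skipping weekends and the listed holiday on Sep 8 — Aug 29, Aug 30, Aug 31, Sep 1, …, Sep 22, Sep 23, Sep 26 — lands on Monday, Sep 26, 2022.
The date cancellation becomes effective: 14 calendar days after Sep 26, 2022 is Oct 10, 2022.

Oct 10, 2022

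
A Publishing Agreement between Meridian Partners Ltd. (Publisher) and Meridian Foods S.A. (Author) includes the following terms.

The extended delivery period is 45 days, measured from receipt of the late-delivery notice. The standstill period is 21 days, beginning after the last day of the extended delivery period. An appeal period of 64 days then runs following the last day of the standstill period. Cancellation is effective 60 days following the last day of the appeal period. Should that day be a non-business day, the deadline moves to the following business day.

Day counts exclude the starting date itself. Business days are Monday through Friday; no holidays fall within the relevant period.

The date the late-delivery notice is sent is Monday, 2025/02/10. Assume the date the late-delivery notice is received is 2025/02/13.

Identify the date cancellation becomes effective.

The last day of the extended delivery period: 2025/02/13 + 45 days = 2025/03/30.
The last day of the standstill period: 21 calendar days after 2025/03/30 is 2025/04/20.
The last day of the appeal period: 64 calendar days after 2025/04/20 is 2025/06/23.
The date cancellation becomes effective: 2025/06/23 + 60 days = 2025/08/22. 2025/08/22 is a Friday, so no roll-forward applies.

2025/08/22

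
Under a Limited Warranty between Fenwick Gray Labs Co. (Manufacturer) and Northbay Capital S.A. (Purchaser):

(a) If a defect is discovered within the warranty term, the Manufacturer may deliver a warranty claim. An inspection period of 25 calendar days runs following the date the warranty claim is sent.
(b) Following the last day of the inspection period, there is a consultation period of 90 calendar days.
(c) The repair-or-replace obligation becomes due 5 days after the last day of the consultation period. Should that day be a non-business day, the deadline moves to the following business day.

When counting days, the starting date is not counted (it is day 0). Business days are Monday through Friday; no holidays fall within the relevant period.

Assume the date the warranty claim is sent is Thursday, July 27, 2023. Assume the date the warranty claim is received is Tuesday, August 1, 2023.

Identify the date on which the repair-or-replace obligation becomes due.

The last day of the inspection period: 25 calendar days after July 27, 2023 is August 21, 2023.
Adding 90 calendar days to August 21, 2023 gives November 19, 2023, which is the last day of the consultation period.
Adding 5 calendar days to November 19, 2023 gives November 24, 2023, which is the date on which the repair-or-replace obligation becomes due. November 24, 2023 is a Friday, so no roll-forward applies.

November 24, 2023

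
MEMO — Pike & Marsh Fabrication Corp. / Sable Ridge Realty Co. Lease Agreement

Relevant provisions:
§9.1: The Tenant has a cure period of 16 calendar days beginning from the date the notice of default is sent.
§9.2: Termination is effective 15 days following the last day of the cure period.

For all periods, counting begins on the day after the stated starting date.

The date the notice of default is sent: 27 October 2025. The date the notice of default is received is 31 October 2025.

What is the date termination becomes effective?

27 November 2025

The last day of the cure period: 16 calendar days after 27 October 2025 is 12 November 2025.
The date termination becomes effective: 15 calendar days after 12 November 2025 is 27 November 2025.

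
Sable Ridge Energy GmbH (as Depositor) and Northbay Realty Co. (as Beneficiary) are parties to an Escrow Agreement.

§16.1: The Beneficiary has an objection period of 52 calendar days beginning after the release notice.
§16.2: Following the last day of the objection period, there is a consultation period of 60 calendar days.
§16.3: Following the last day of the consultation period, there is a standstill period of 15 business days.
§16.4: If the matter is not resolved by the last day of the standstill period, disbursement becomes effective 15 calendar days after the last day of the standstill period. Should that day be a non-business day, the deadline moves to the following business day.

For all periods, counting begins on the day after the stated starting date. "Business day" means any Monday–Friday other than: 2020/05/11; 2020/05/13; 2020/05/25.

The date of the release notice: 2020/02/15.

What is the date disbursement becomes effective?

Adding 52 calendar days to 2020/02/15 gives 2020/04/07, which is the last day of the objection period.
Adding 60 calendar days to 2020/04/07 gives 2020/06/06, which is the last day of the consultation period.
The last day of the standstill period: counting 15 business days from Saturday, 2020/06/06 (Jun 8, Jun 9, Jun 10, Jun 11, …, Jun 24, Jun 25, Jun 26, skipping weekends) reaches Friday, 2020/06/26.
The date disbursement becomes effective: 15 calendar days after 2020/06/26 is 2020/07/11. That falls on a Saturday, so it rolls to the next business day, Monday, 2020/07/13.

2020/07/13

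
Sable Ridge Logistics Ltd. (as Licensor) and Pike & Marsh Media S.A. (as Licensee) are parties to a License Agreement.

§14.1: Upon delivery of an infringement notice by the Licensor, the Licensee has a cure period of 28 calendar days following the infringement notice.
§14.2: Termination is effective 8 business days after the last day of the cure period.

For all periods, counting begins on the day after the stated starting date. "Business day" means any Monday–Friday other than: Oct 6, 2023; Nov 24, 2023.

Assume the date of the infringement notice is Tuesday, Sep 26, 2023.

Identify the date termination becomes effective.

Adding 28 calendar days to Sep 26, 2023 gives Oct 24, 2023, which is the last day of the cure period.
The date termination becomes effective: counting 8 business days from Tuesday, Oct 24, 2023 (Oct 25, Oct 26, Oct 27, Oct 30, Oct 31, Nov 1, Nov 2, Nov 3, skipping weekends) reaches Friday, Nov 3, 2023.

Nov 3, 2023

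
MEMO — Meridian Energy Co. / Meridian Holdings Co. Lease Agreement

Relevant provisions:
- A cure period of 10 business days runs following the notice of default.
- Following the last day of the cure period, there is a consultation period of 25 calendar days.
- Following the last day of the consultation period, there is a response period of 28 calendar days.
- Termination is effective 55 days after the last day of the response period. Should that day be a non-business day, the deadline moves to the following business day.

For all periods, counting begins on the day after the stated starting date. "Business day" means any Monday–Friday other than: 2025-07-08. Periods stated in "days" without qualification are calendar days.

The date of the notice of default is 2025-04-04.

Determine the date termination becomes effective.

2025-08-04

The last day of the cure period: counting 10 business days from Friday, 2025-04-04 (Apr 7, Apr 8, Apr 9, Apr 10, Apr 11, Apr 14, Apr 15, Apr 16, Apr 17, Apr 18, skipping weekends) reaches Friday, 2025-04-18.
The last day of the consultation period: 25 calendar days after 2025-04-18 is 2025-05-13.
The last day of the response period: 28 calendar days after 2025-05-13 is 2025-06-10.
The date termination becomes effective: 55 calendar days after 2025-06-10 is 2025-08-04. 2025-08-04 is a Monday and is not a listed holiday, so no roll-forward applies.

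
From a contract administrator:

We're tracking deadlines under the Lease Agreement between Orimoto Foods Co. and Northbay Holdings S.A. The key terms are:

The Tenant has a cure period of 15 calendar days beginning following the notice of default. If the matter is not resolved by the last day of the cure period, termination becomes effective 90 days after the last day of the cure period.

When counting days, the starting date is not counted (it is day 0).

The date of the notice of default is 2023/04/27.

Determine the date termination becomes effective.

2023/08/10

The last day of the cure period: 15 calendar days after 2023/04/27 is 2023/05/12.
The date termination becomes effective: 2023/05/12 + 90 days = 2023/08/10.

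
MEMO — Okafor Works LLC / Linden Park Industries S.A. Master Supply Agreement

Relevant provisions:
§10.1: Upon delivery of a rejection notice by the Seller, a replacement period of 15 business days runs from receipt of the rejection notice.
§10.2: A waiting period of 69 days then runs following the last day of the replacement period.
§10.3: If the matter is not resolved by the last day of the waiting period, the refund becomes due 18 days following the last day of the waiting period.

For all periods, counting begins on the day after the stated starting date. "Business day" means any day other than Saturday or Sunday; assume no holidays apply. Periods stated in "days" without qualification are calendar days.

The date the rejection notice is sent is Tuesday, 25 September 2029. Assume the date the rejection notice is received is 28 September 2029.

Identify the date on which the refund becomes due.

14 January 2030

From Friday, 28 September 2029, 15 business days (Oct 1, Oct 2, Oct 3, Oct 4, …, Oct 17, Oct 18, Oct 19, skipping weekends) brings us to Friday, 19 October 2029, which is the last day of the replacement period.
Adding 69 calendar days to 19 October 2029 gives 27 December 2029, which is the last day of the waiting period.
The date on which the refund becomes due: 27 December 2029 + 18 days = 14 January 2030.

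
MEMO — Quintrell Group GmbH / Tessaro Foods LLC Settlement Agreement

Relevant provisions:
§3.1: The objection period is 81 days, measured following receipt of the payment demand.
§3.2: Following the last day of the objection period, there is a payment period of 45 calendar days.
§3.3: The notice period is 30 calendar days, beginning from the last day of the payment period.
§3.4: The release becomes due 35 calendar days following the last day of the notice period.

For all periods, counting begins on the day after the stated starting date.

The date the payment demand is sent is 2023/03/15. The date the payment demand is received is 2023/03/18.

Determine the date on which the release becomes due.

The last day of the objection period: 2023/03/18 + 81 days = 2023/06/07.
The last day of the payment period: 2023/06/07 + 45 days = 2023/07/22.
The last day of the notice period: 30 calendar days after 2023/07/22 is 2023/08/21.
The date on which the release becomes due: 35 calendar days after 2023/08/21 is 2023/09/25.

2023/09/25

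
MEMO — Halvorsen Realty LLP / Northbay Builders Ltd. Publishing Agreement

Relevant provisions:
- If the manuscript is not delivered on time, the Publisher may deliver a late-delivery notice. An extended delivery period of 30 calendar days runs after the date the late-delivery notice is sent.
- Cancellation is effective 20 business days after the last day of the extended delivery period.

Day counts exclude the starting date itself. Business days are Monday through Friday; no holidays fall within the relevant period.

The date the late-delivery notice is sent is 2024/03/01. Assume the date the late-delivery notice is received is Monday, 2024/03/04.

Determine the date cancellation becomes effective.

The last day of the extended delivery period: 2024/03/01 + 30 days = 2024/03/31.
The date cancellation becomes effective: counting 20 business days from Sunday, 2024/03/31 (Apr 1, Apr 2, Apr 3, Apr 4, …, Apr 24, Apr 25, Apr 26, skipping weekends) reaches Friday, 2024/04/26.

2024/04/26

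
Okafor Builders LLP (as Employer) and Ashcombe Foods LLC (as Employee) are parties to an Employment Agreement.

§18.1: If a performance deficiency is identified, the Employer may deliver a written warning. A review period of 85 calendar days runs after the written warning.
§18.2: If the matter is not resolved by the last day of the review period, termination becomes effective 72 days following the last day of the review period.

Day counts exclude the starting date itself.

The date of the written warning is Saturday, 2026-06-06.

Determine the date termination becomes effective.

2026-11-10

The last day of the review period: 85 calendar days after 2026-06-06 is 2026-08-30.
The date termination becomes effective: 2026-08-30 + 72 days = 2026-11-10.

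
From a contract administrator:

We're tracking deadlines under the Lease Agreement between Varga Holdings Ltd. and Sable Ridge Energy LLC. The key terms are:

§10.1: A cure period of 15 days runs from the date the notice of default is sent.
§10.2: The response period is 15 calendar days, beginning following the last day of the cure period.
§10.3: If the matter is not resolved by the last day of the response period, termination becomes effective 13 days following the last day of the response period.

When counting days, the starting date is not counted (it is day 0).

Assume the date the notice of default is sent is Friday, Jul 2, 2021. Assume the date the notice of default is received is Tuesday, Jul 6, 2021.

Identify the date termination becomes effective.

Aug 14, 2021

The last day of the cure period: 15 calendar days after Jul 2, 2021 is Jul 17, 2021.
The last day of the response period: Jul 17, 2021 + 15 days = Aug 1, 2021.
The date termination becomes effective: Aug 1, 2021 + 13 days = Aug 14, 2021.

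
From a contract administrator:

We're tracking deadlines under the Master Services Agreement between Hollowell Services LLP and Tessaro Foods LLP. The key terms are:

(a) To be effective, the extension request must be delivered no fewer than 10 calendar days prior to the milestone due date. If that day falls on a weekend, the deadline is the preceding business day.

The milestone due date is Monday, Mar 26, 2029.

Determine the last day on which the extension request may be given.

Mar 26, 2029 minus 10 days is Mar 16, 2029. That is a Friday, so no adjustment is needed.

Mar 16, 2029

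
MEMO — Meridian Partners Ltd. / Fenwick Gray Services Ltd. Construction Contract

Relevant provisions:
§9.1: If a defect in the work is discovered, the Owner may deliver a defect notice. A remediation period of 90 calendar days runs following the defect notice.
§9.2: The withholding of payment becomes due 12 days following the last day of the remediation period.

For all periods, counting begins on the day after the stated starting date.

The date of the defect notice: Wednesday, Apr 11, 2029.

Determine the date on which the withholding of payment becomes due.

Adding 90 calendar days to Apr 11, 2029 gives Jul 10, 2029, which is the last day of the remediation period.
The date on which the withholding of payment becomes due: 12 calendar days after Jul 10, 2029 is Jul 22, 2029.

Jul 22, 2029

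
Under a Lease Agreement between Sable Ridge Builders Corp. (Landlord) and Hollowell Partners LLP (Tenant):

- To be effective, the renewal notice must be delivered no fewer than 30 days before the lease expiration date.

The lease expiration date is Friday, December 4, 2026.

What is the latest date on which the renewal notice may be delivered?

December 4, 2026 minus 30 days is November 4, 2026.

November 4, 2026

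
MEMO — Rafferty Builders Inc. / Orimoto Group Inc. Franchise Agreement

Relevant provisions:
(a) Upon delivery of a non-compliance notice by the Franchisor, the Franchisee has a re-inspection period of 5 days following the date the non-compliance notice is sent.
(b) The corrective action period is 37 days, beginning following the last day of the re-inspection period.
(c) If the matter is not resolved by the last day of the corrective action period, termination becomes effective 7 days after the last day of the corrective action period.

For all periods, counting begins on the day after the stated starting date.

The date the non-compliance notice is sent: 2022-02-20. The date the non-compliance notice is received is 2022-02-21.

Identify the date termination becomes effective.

The last day of the re-inspection period: 5 calendar days after 2022-02-20 is 2022-02-25.
Adding 37 calendar days to 2022-02-25 gives 2022-04-03, which is the last day of the corrective action period.
The date termination becomes effective: 7 calendar days after 2022-04-03 is 2022-04-10.

2022-04-10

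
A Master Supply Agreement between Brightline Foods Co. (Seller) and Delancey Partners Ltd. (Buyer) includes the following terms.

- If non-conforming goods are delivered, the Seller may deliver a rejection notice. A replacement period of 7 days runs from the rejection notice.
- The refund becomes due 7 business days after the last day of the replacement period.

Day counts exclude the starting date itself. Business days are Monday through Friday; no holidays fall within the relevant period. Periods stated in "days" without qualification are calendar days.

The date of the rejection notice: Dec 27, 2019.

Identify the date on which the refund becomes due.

Jan 14, 2020

Adding 7 calendar days to Dec 27, 2019 gives Jan 3, 2020, which is the last day of the replacement period.
The date on which the refund becomes due: 7 business days after Friday, Jan 3, 2020, skipping weekends — Jan 6, Jan 7, Jan 8, Jan 9, Jan 10, Jan 13, Jan 14 — lands on Tuesday, Jan 14, 2020.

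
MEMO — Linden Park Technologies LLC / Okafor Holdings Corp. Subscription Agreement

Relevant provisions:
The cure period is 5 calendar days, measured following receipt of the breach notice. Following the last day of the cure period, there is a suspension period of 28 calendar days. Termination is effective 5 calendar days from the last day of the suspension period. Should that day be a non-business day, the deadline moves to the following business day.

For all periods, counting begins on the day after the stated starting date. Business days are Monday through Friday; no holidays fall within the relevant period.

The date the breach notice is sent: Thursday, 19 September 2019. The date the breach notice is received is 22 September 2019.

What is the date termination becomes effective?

Adding 5 calendar days to 22 September 2019 gives 27 September 2019, which is the last day of the cure period.
The last day of the suspension period: 27 September 2019 + 28 days = 25 October 2019.
Adding 5 calendar days to 25 October 2019 gives 30 October 2019, which is the date termination becomes effective. 30 October 2019 is a Wednesday, so no roll-forward applies.

30 October 2019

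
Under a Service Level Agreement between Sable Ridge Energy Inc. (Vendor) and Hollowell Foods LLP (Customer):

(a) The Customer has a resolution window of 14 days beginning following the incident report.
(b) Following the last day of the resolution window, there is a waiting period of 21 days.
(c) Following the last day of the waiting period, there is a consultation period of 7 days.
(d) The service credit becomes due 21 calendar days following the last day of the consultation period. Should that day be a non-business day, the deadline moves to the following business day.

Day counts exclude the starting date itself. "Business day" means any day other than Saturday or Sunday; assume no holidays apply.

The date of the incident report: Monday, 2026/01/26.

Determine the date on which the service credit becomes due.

The last day of the resolution window: 2026/01/26 + 14 days = 2026/02/09.
Adding 21 calendar days to 2026/02/09 gives 2026/03/02, which is the last day of the waiting period.
The last day of the consultation period: 2026/03/02 + 7 days = 2026/03/09.
Adding 21 calendar days to 2026/03/09 gives 2026/03/30, which is the date on which the service credit becomes due. 2026/03/30 is a Monday, so no roll-forward applies.

2026/03/30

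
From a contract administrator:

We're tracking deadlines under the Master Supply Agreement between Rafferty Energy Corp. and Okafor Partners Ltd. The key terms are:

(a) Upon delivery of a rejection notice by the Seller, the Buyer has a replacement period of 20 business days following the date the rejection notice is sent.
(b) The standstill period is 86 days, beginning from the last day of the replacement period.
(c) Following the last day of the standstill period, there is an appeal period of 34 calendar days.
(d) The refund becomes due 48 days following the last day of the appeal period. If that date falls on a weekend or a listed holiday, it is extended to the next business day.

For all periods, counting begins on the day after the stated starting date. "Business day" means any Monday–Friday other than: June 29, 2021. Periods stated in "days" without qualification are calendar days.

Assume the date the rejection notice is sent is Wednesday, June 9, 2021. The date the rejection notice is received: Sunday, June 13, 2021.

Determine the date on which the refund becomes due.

The last day of the replacement period: 20 business days after Wednesday, June 9, 2021, skipping weekends and the listed holiday on Jun 29 — Jun 10, Jun 11, Jun 14, Jun 15, …, Jul 6, Jul 7, Jul 8 — lands on Thursday, July 8, 2021.
The last day of the standstill period: 86 calendar days after July 8, 2021 is October 2, 2021.
The last day of the appeal period: October 2, 2021 + 34 days = November 5, 2021.
Adding 48 calendar days to November 5, 2021 gives December 23, 2021, which is the date on which the refund becomes due. December 23, 2021 is a Thursday and is not a listed holiday, so no roll-forward applies.

December 23, 2021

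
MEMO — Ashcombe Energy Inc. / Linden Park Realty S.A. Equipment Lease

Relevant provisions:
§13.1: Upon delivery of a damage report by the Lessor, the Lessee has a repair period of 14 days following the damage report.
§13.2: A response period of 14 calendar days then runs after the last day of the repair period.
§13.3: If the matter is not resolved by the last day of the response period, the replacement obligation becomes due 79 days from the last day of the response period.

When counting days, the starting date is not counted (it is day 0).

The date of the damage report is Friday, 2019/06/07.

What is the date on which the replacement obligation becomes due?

Adding 14 calendar days to 2019/06/07 gives 2019/06/21, which is the last day of the repair period.
Adding 14 calendar days to 2019/06/21 gives 2019/07/05, which is the last day of the response period.
The date on which the replacement obligation becomes due: 79 calendar days after 2019/07/05 is 2019/09/22.

2019/09/22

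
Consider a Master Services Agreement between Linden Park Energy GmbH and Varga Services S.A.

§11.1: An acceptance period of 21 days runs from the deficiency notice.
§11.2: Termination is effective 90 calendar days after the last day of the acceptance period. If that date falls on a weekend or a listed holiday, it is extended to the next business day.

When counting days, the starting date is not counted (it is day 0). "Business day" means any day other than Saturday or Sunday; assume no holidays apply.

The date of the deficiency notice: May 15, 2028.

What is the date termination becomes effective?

Sep 4, 2028

The last day of the acceptance period: 21 calendar days after May 15, 2028 is Jun 5, 2028.
Adding 90 calendar days to Jun 5, 2028 gives Sep 3, 2028, which is the date termination becomes effective. That falls on a Sunday, so it rolls to the next business day, Monday, Sep 4, 2028.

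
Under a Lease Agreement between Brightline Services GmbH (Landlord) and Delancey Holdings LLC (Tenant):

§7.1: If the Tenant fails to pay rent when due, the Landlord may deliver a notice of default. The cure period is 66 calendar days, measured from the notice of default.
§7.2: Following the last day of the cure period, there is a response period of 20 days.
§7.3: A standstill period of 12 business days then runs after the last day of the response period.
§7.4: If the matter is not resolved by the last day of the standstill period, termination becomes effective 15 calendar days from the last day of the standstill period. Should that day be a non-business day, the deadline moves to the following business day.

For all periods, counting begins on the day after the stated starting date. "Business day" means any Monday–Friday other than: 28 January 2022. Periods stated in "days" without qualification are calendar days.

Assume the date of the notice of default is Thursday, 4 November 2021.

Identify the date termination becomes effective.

2 March 2022

Adding 66 calendar days to 4 November 2021 gives 9 January 2022, which is the last day of the cure period.
The last day of the response period: 9 January 2022 + 20 days = 29 January 2022.
From Saturday, 29 January 2022, 12 business days (Jan 31, Feb 1, Feb 2, Feb 3, …, Feb 11, Feb 14, Feb 15, skipping weekends) brings us to Tuesday, 15 February 2022, which is the last day of the standstill period.
The date termination becomes effective: 15 February 2022 + 15 days = 2 March 2022. 2 March 2022 is a Wednesday and is not a listed holiday, so no roll-forward applies.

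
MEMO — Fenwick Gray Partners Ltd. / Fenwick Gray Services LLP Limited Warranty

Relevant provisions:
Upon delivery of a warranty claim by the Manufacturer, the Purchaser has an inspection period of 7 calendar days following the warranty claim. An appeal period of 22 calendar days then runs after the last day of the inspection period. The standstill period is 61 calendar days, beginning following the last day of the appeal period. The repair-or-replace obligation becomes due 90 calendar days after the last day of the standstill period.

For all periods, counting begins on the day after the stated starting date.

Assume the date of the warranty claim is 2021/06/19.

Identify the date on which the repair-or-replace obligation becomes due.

2021/12/16

The last day of the inspection period: 7 calendar days after 2021/06/19 is 2021/06/26.
Adding 22 calendar days to 2021/06/26 gives 2021/07/18, which is the last day of the appeal period.
The last day of the standstill period: 61 calendar days after 2021/07/18 is 2021/09/17.
Adding 90 calendar days to 2021/09/17 gives 2021/12/16, which is the date on which the repair-or-replace obligation becomes due.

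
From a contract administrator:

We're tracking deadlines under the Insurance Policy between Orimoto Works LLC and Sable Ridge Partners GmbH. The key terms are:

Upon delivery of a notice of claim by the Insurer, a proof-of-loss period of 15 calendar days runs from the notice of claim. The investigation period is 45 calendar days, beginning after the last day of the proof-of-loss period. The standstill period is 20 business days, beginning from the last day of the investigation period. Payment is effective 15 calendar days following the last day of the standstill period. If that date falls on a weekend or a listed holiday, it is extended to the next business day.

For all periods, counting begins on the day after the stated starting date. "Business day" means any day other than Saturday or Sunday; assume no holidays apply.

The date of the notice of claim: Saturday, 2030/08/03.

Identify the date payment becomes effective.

Adding 15 calendar days to 2030/08/03 gives 2030/08/18, which is the last day of the proof-of-loss period.
The last day of the investigation period: 2030/08/18 + 45 days = 2030/10/02.
From Wednesday, 2030/10/02, 20 business days (Oct 3, Oct 4, Oct 7, Oct 8, …, Oct 28, Oct 29, Oct 30, skipping weekends) brings us to Wednesday, 2030/10/30, which is the last day of the standstill period.
The date payment becomes effective: 2030/10/30 + 15 days = 2030/11/14. 2030/11/14 is a Thursday, so no roll-forward applies.

2030/11/14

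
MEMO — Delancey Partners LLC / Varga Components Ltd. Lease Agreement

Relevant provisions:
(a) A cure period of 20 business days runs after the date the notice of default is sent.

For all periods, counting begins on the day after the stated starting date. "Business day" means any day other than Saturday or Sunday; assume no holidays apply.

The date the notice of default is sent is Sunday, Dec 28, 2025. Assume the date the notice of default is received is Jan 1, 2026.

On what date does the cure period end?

The last day of the cure period: 20 business days after Sunday, Dec 28, 2025, skipping weekends — Dec 29, Dec 30, Dec 31, Jan 1, …, Jan 21, Jan 22, Jan 23 — lands on Friday, Jan 23, 2026.

Jan 23, 2026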